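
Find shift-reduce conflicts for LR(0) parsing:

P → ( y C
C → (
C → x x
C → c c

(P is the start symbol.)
No shift-reduce conflicts

A shift-reduce conflict occurs when an LR(0) state has both:
  - a complete (reduce) item [A → α .] (dot at the end), and
  - a shift item [B → β . c γ] (dot before a terminal).

Augment with P' → P and build the canonical LR(0) collection (I0 = CLOSURE({[P' → . P]}), then GOTO on every symbol after a dot until no new states appear). It has 10 states:
  I0: { [P → . ( y C], [P' → . P] }  — shift
  I1: { [P → ( . y C] }  — shift
  I2: { [P' → P .] }  — accept
  I3: { [C → . (], [C → . c c], [C → . x x], [P → ( y . C] }  — shift
  I4: { [C → ( .] }  — reduce
  I5: { [P → ( y C .] }  — reduce
  I6: { [C → c . c] }  — shift
  I7: { [C → x . x] }  — shift
  I8: { [C → x x .] }  — reduce
  I9: { [C → c c .] }  — reduce

No state contains both a complete item and a shift item.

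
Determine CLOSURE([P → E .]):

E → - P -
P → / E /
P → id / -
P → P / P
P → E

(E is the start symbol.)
{ [P → E .] }

Start with: [P → E .]
The dot is at the end, so nothing is added.

CLOSURE = { [P → E .] }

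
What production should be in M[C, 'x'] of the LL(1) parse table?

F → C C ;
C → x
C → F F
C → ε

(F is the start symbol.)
To find M[C, 'x'], we find productions for C where 'x' is in the predict set (PREDICT(N → α) = (FIRST(α) \ {ε}) ∪ (FOLLOW(N) if α ⇒* ε)).

Relevant sets:
  FIRST(F) = { ';', 'x' }
  FOLLOW(C) = { ';', 'x' }

C → x: PREDICT = { 'x' }
  'x' is in predict set, so this production goes in M[C, 'x']
C → F F: PREDICT = { ';', 'x' }
  'x' is in predict set, so this production goes in M[C, 'x']
C → ε: PREDICT = { ';', 'x' }
  'x' is in predict set, so this production goes in M[C, 'x']

M[C, 'x'] = C → x, C → F F, C → ε  (a multiply-defined cell — the grammar is not LL(1))

Answer: C → x, C → F F, C → ε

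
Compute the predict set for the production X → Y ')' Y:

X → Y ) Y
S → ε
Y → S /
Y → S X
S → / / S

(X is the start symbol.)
PREDICT(X → Y ')' Y) = (FIRST(RHS) \ {ε}) ∪ (FOLLOW(X) if ε ∈ FIRST(RHS), i.e. RHS ⇒* ε)
FIRST(Y) = { '/' }
FIRST(Y ')' Y) = { '/' }
ε ∉ FIRST(Y ')' Y), so FOLLOW(X) is not added.
PREDICT(X → Y ')' Y) = { '/' }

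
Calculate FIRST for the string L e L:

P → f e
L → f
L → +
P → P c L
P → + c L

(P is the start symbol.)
{ '+', 'f' }

FIRST sets of the non-terminals involved (from the grammar, by fixed-point iteration):
  FIRST(L) = { '+', 'f' }

To compute FIRST(L e L), process the symbols left to right:
Symbol L is a non-terminal. Add FIRST(L) \ {ε} = { '+', 'f' }
L is not nullable (ε ∉ FIRST(L)), so stop here.
FIRST(L e L) = { '+', 'f' }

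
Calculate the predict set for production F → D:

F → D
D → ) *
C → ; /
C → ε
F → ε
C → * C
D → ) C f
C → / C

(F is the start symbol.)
PREDICT(F → D) = (FIRST(RHS) \ {ε}) ∪ (FOLLOW(F) if ε ∈ FIRST(RHS), i.e. RHS ⇒* ε)
FIRST(D) = { ')' }
FIRST(D) = { ')' }
ε ∉ FIRST(D), so FOLLOW(F) is not added.
PREDICT(F → D) = { ')' }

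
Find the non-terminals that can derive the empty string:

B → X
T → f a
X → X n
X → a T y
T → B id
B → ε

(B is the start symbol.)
{ 'B' }

A non-terminal is nullable if it can derive ε (the empty string): either it has an ε-production, or it has a production whose right-hand side consists entirely of nullable non-terminals.

ε-productions: B → ε
So B is immediately nullable.
No further non-terminal can be added: every production for the remaining non-terminals contains a terminal or a non-nullable non-terminal.
Nullable = { 'B' }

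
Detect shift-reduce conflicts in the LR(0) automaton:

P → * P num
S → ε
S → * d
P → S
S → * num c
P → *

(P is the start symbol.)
A shift-reduce conflict occurs when an LR(0) state has both:
  - a complete (reduce) item [A → α .] (dot at the end), and
  - a shift item [B → β . c γ] (dot before a terminal).

Augment with P' → P and build the canonical LR(0) collection (I0 = CLOSURE({[P' → . P]}), then GOTO on every symbol after a dot until no new states appear). It has 9 states:
  I0: { [P → . * P num], [P → . *], [P → . S], [P' → . P], [S → . * d], [S → . * num c], [S → .] }  — shift, reduce
  I1: { [P → * . P num], [P → * .], [P → . * P num], [P → . *], [P → . S], [S → * . d], [S → * . num c], [S → . * d], [S → . * num c], [S → .] }  — shift, 2 reduces
  I2: { [P' → P .] }  — accept
  I3: { [P → S .] }  — reduce
  I4: { [P → * P . num] }  — shift
  I5: { [S → * d .] }  — reduce
  I6: { [S → * num . c] }  — shift
  I7: { [S → * num c .] }  — reduce
  I8: { [P → * P num .] }  — reduce

I0 contains reduce item [S → .] and shift items [P → . *], [P → . * P num], [S → . * d], [S → . * num c] — shift-reduce conflict.
I1 contains reduce items [P → * .], [S → .] and shift items [P → . *], [P → . * P num], [S → . * d], [S → * . d], [S → . * num c], [S → * . num c] — shift-reduce conflict.

Answer: Yes — I0: [S → .] vs [P → . *]; I1: [P → * .] vs [P → . *]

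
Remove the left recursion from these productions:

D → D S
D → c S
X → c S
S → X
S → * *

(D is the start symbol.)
D is directly left-recursive. The standard transformation for
  A → A α₁ | ... | A α_m | β₁ | ... | β_n
is
  A  → β₁ A' | ... | β_n A'
  A' → α₁ A' | ... | α_m A' | ε

D → c S becomes D → c S D'
D → D S becomes D' → S D'
Add D' → ε

Productions for other non-terminals are unchanged:
  X → c S
  S → X
  S → * *

Resulting grammar:
D → c S D'
D' → S D'
D' → ε
X → c S
S → X
S → * *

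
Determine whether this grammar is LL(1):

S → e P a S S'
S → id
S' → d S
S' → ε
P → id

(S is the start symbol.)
Relevant sets:
  FOLLOW(S') = { $, 'd' }

For S:
  PREDICT(S → e P a S S') = { 'e' }
  PREDICT(S → id) = { 'id' }
For S':
  PREDICT(S' → d S) = { 'd' }
  PREDICT(S' → ε) = { $, 'd' }
P has a single production, so nothing to check there.

Conflict found: Predict set conflict for S': { 'd' }
The grammar is NOT LL(1).

Answer: No. Predict set conflict for S': { 'd' }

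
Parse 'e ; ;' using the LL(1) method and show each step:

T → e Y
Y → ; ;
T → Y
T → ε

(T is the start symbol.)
LL(1) parsing maintains a stack (initially the start symbol over $) and the input. At each step: if the stack top is a terminal, match it against the current input token; if it is a non-terminal N, replace it with the RHS of M[N, lookahead] (the unique production whose predict set contains the lookahead).

Stack is shown with the top on the left.

Stack  Input    Action
----------------------
T $    e ; ; $  output T → e Y
e Y $  e ; ; $  match 'e'
Y $    ; ; $    output Y → ; ;
; ; $  ; ; $    match ';'
; $    ; $      match ';'
$      $        accept

The string is accepted.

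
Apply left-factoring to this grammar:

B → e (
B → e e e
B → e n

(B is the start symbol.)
Left-factoring transforms A → αβ₁ | αβ₂ into A → αA' and A' → β₁ | β₂
(α is the longest common prefix among the alternatives). Repeat until
no nonterminal has two alternatives with a common prefix.

Round 1: B has alternatives sharing prefix 'e'. Introduce B': B → e B'
  Add: B' → (
  Add: B' → e e
  Add: B' → n

No remaining common prefixes — done.

Resulting grammar:
B → e B'
B' → (
B' → e e
B' → n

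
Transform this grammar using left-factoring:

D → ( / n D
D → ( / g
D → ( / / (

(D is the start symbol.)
D → ( / D'
D' → n D
D' → g
D' → / (

Left-factoring transforms A → αβ₁ | αβ₂ into A → αA' and A' → β₁ | β₂
(α is the longest common prefix among the alternatives). Repeat until
no nonterminal has two alternatives with a common prefix.

Round 1: D has alternatives sharing prefix '( /'. Introduce D': D → ( / D'
  Add: D' → n D
  Add: D' → g
  Add: D' → / (

No remaining common prefixes — done.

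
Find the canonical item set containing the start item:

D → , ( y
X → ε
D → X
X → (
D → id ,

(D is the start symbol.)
{ [D → . , ( y], [D → . X], [D → . id ,], [D' → . D], [X → . (], [X → .] }

First, augment the grammar with D' → D
I₀ = CLOSURE({ [D' → . D] }):
  [D' → . D] has the dot before D: add [D → . , ( y], [D → . X], [D → . id ,]
  [D → . X] has the dot before X: add [X → .], [X → . (]
No further items can be added.

I₀ = { [D → . , ( y], [D → . X], [D → . id ,], [D' → . D], [X → . (], [X → .] }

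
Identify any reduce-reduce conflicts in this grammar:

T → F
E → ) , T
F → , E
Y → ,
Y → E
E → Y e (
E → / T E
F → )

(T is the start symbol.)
A reduce-reduce conflict occurs when an LR(0) state has two complete items [A → α .] and [B → β .] — both call for a reduction, and with no lookahead the parser cannot choose between them.

Augment with T' → T and build the canonical LR(0) collection (I0 = CLOSURE({[T' → . T]}), then GOTO on every symbol after a dot until no new states appear). It has 16 states:
  I0: { [F → . )], [F → . , E], [T → . F], [T' → . T] }  — shift
  I1: { [F → ) .] }  — reduce
  I2: { [E → . ) , T], [E → . / T E], [E → . Y e (], [F → , . E], [Y → . ,], [Y → . E] }  — shift
  I3: { [T → F .] }  — reduce
  I4: { [T' → T .] }  — accept
  I5: { [E → ) . , T] }  — shift
  I6: { [Y → , .] }  — reduce
  I7: { [E → / . T E], [F → . )], [F → . , E], [T → . F] }  — shift
  I8: { [F → , E .], [Y → E .] }  — 2 reduces
  I9: { [E → Y . e (] }  — shift
  I10: { [E → Y e . (] }  — shift
  I11: { [E → Y e ( .] }  — reduce
  I12: { [E → . ) , T], [E → . / T E], [E → . Y e (], [E → / T . E], [Y → . ,], [Y → . E] }  — shift
  I13: { [E → / T E .], [Y → E .] }  — 2 reduces
  I14: { [E → ) , . T], [F → . )], [F → . , E], [T → . F] }  — shift
  I15: { [E → ) , T .] }  — reduce

I8 contains complete items [F → , E .], [Y → E .] — reduce-reduce conflict.
I13 contains complete items [E → / T E .], [Y → E .] — reduce-reduce conflict.

Answer: Yes — I8: [F → , E .] vs [Y → E .]; I13: [E → / T E .] vs [Y → E .]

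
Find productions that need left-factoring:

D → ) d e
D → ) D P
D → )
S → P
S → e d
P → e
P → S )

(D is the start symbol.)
Left-factoring is needed when two productions for the same non-terminal
share a common prefix on the right-hand side.

Productions for D:
  D → ) d e
  D → ) D P
  D → )
Productions for S:
  S → P
  S → e d
Productions for P:
  P → e
  P → S )

Found common prefix ')' in productions for D

Answer: Yes, D has productions with common prefix ')'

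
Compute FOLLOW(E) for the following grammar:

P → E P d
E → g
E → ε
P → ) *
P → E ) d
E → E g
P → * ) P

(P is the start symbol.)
{ ')', '*', 'g' }

In P → E P d: E is followed by P d, add FIRST(P d) \ {ε} = { ')', '*', 'g' }
In P → E ) d: E is followed by ')' d, add FIRST(')' d) \ {ε} = { ')' }
In E → E g: E is followed by g, add FIRST(g) \ {ε} = { 'g' }

Taking the union: FOLLOW(E) = { ')', '*', 'g' }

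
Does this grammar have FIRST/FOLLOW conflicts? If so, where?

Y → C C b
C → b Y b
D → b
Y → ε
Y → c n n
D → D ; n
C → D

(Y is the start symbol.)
Yes. Y → C C b with FOLLOW(Y) on { 'b' }

Nullable non-terminals: Y.
FIRST sets used below: FIRST(C) = { 'b' }

Y: nullable alternative(s) Y → ε; FOLLOW(Y) = { $, 'b' }
  Y → C C b: FIRST \ {ε} = { 'b' } — overlaps FOLLOW(Y) on { 'b' }: CONFLICT
  Y → ε: FIRST \ {ε} = { } — this is the only nullable alternative, skip
  Y → c n n: FIRST \ {ε} = { 'c' } — disjoint from FOLLOW(Y)

C, D have no nullable alternative, so no FIRST/FOLLOW check is needed there.

So the grammar has 1 FIRST/FOLLOW conflict (marked CONFLICT above).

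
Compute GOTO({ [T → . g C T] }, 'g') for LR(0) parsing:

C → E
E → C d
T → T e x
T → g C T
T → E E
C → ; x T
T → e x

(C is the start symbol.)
{ [C → . ; x T], [C → . E], [E → . C d], [T → g . C T] }

GOTO(I, 'g') = CLOSURE({ [A → αX.β] : [A → α.Xβ] ∈ I, X = 'g' })

Items with dot before 'g', with the dot advanced:
  [T → . g C T] → [T → g . C T]
Closure of the advanced items:
  [T → g . C T] has the dot before C: add [C → . E], [C → . ; x T]
  [C → . E] has the dot before E: add [E → . C d]

GOTO = { [C → . ; x T], [C → . E], [E → . C d], [T → g . C T] }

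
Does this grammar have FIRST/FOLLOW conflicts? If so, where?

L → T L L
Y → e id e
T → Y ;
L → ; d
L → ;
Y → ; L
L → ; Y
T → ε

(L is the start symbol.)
Yes. T → Y ';' with FOLLOW(T) on { ';', 'e' }

A FIRST/FOLLOW conflict occurs when a non-terminal N has a nullable alternative N → β (β ⇒* ε) and another alternative N → α with FIRST(α) ∩ FOLLOW(N) ≠ ∅: on such a lookahead the parser cannot decide between expanding α and letting N vanish via β.

Nullable non-terminals: T.
FIRST sets used below: FIRST(Y) = { ';', 'e' }

T: nullable alternative(s) T → ε; FOLLOW(T) = { ';', 'e' }
  T → Y ;: FIRST \ {ε} = { ';', 'e' } — overlaps FOLLOW(T) on { ';', 'e' }: CONFLICT
  T → ε: FIRST \ {ε} = { } — this is the only nullable alternative, skip

L, Y have no nullable alternative, so no FIRST/FOLLOW check is needed there.

So the grammar has 1 FIRST/FOLLOW conflict (marked CONFLICT above).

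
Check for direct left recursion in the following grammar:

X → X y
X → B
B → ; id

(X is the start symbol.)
Yes, X is left-recursive

X → X y: LEFT RECURSIVE (starts with X)
X → B: starts with B
B → ; id: starts with ';'

The grammar has direct left recursion on: X.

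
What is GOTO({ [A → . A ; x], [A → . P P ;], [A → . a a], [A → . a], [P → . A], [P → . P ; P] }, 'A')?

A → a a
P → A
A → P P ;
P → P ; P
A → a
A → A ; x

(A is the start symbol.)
{ [A → A . ; x], [P → A .] }

GOTO(I, 'A') = CLOSURE({ [A → αX.β] : [A → α.Xβ] ∈ I, X = 'A' })

Items with dot before 'A', with the dot advanced:
  [A → . A ; x] → [A → A . ; x]
  [P → . A] → [P → A .]
Closure adds nothing (no advanced item has the dot before a non-terminal).

GOTO = { [A → A . ; x], [P → A .] }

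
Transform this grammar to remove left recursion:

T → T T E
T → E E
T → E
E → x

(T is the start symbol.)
T → E E T'
T → E T'
T' → T E T'
T' → ε
E → x

T is directly left-recursive. The standard transformation for
  A → A α₁ | ... | A α_m | β₁ | ... | β_n
is
  A  → β₁ A' | ... | β_n A'
  A' → α₁ A' | ... | α_m A' | ε

T → E E becomes T → E E T'
T → E becomes T → E T'
T → T T E becomes T' → T E T'
Add T' → ε

Productions for other non-terminals are unchanged:
  E → x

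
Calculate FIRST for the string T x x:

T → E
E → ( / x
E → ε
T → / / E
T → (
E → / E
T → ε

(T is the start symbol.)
{ '(', '/', 'x' }

FIRST sets of the non-terminals involved (from the grammar, by fixed-point iteration):
  FIRST(T) = { '(', '/', ε }

To compute FIRST(T x x), process the symbols left to right:
Symbol T is a non-terminal. Add FIRST(T) \ {ε} = { '(', '/' }
T is nullable (ε ∈ FIRST(T)), continue to the next symbol.
Symbol x is a terminal. Add 'x' and stop.
FIRST(T x x) = { '(', '/', 'x' }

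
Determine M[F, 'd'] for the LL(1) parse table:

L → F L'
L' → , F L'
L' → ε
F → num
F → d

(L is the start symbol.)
To find M[F, 'd'], we find productions for F where 'd' is in the predict set (PREDICT(N → α) = (FIRST(α) \ {ε}) ∪ (FOLLOW(N) if α ⇒* ε)).

F → num: PREDICT = { 'num' }
F → d: PREDICT = { 'd' }
  'd' is in predict set, so this production goes in M[F, 'd']

M[F, 'd'] = F → d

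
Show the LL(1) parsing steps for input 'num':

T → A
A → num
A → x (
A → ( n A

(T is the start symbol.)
LL(1) parsing maintains a stack (initially the start symbol over $) and the input. At each step: if the stack top is a terminal, match it against the current input token; if it is a non-terminal N, replace it with the RHS of M[N, lookahead] (the unique production whose predict set contains the lookahead).

Stack is shown with the top on the left.

Stack  Input  Action
--------------------
T $    num $  output T → A
A $    num $  output A → num
num $  num $  match 'num'
$      $      accept

The string is accepted.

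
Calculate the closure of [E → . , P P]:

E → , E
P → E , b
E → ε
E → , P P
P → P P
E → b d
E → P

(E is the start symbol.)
To compute CLOSURE, for each item [A → α.Bβ] where B is a non-terminal, add [B → .γ] for all productions B → γ; repeat for the newly added items until nothing changes.

Start with: [E → . , P P]
The dot precedes the terminal ',', so nothing is added.

CLOSURE = { [E → . , P P] }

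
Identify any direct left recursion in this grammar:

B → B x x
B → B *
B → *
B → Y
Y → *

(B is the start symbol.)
Yes, B is left-recursive

B → B x x: LEFT RECURSIVE (starts with B)
B → B *: LEFT RECURSIVE (starts with B)
B → *: starts with '*'
B → Y: starts with Y
Y → *: starts with '*'

The grammar has direct left recursion on: B.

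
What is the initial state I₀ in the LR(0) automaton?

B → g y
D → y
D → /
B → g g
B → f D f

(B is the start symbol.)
{ [B → . f D f], [B → . g g], [B → . g y], [B' → . B] }

First, augment the grammar with B' → B
I₀ = CLOSURE({ [B' → . B] }):
  [B' → . B] has the dot before B: add [B → . g y], [B → . g g], [B → . f D f]
No further items can be added.

I₀ = { [B → . f D f], [B → . g g], [B → . g y], [B' → . B] }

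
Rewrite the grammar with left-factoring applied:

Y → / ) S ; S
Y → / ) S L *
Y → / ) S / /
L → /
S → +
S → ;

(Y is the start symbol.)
Y → / ) S Y'
Y' → ; S
Y' → L *
Y' → / /
L → /
S → +
S → ;

Left-factoring transforms A → αβ₁ | αβ₂ into A → αA' and A' → β₁ | β₂
(α is the longest common prefix among the alternatives). Repeat until
no nonterminal has two alternatives with a common prefix.

Round 1: Y has alternatives sharing prefix '/ ) S'. Introduce Y': Y → / ) S Y'
  Add: Y' → ; S
  Add: Y' → L *
  Add: Y' → / /

No remaining common prefixes — done.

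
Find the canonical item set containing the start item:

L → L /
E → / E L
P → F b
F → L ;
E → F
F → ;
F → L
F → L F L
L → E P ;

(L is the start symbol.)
First, augment the grammar with L' → L
I₀ = CLOSURE({ [L' → . L] }):
  [L' → . L] has the dot before L: add [L → . L /], [L → . E P ;]
  [L → . E P ;] has the dot before E: add [E → . / E L], [E → . F]
  [E → . F] has the dot before F: add [F → . L ;], [F → . ;], [F → . L], [F → . L F L]
No further items can be added.

I₀ = { [E → . / E L], [E → . F], [F → . ;], [F → . L ;], [F → . L F L], [F → . L], [L → . E P ;], [L → . L /], [L' → . L] }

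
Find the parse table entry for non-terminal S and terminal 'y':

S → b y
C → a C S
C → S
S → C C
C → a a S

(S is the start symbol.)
To find M[S, 'y'], we find productions for S where 'y' is in the predict set (PREDICT(N → α) = (FIRST(α) \ {ε}) ∪ (FOLLOW(N) if α ⇒* ε)).

Relevant sets:
  FIRST(C) = { 'a', 'b' }

S → b y: PREDICT = { 'b' }
S → C C: PREDICT = { 'a', 'b' }

M[S, 'y'] is empty (no production applies)

Answer: Empty (error entry)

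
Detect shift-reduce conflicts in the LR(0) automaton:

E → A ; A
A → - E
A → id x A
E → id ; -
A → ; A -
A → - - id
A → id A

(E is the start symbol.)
Augment with E' → E and build the canonical LR(0) collection (I0 = CLOSURE({[E' → . E]}), then GOTO on every symbol after a dot until no new states appear). It has 19 states:
  I0: { [A → . - - id], [A → . - E], [A → . ; A -], [A → . id A], [A → . id x A], [E → . A ; A], [E → . id ; -], [E' → . E] }  — shift
  I1: { [A → - . - id], [A → - . E], [A → . - - id], [A → . - E], [A → . ; A -], [A → . id A], [A → . id x A], [E → . A ; A], [E → . id ; -] }  — shift
  I2: { [A → . - - id], [A → . - E], [A → . ; A -], [A → . id A], [A → . id x A], [A → ; . A -] }  — shift
  I3: { [E → A . ; A] }  — shift
  I4: { [E' → E .] }  — accept
  I5: { [A → . - - id], [A → . - E], [A → . ; A -], [A → . id A], [A → . id x A], [A → id . A], [A → id . x A], [E → id . ; -] }  — shift
  I6: { [A → . - - id], [A → . - E], [A → . ; A -], [A → . id A], [A → . id x A], [A → ; . A -], [E → id ; . -] }  — shift
  I7: { [A → id A .] }  — reduce
  I8: { [A → . - - id], [A → . - E], [A → . ; A -], [A → . id A], [A → . id x A], [A → id . A], [A → id . x A] }  — shift
  I9: { [A → . - - id], [A → . - E], [A → . ; A -], [A → . id A], [A → . id x A], [A → id x . A] }  — shift
  I10: { [A → id x A .] }  — reduce
  I11: { [A → - . - id], [A → - . E], [A → . - - id], [A → . - E], [A → . ; A -], [A → . id A], [A → . id x A], [E → . A ; A], [E → . id ; -], [E → id ; - .] }  — shift, reduce
  I12: { [A → ; A . -] }  — shift
  I13: { [A → ; A - .] }  — reduce
  I14: { [A → - - . id], [A → - . - id], [A → - . E], [A → . - - id], [A → . - E], [A → . ; A -], [A → . id A], [A → . id x A], [E → . A ; A], [E → . id ; -] }  — shift
  I15: { [A → - E .] }  — reduce
  I16: { [A → - - id .], [A → . - - id], [A → . - E], [A → . ; A -], [A → . id A], [A → . id x A], [A → id . A], [A → id . x A], [E → id . ; -] }  — shift, reduce
  I17: { [A → . - - id], [A → . - E], [A → . ; A -], [A → . id A], [A → . id x A], [E → A ; . A] }  — shift
  I18: { [E → A ; A .] }  — reduce

I11 contains reduce item [E → id ; - .] and shift items [A → . - - id], [A → - . - id], [A → . - E], [A → . ; A -], [A → . id A], [A → . id x A], [E → . id ; -] — shift-reduce conflict.
I16 contains reduce item [A → - - id .] and shift items [A → . - - id], [A → . - E], [A → . ; A -], [A → . id A], [A → . id x A], [A → id . x A], [E → id . ; -] — shift-reduce conflict.

Answer: Yes — I11: [E → id ; - .] vs [A → . - - id]; I16: [A → - - id .] vs [A → . - - id]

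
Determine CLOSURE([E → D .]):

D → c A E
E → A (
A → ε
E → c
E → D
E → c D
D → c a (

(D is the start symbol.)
{ [E → D .] }

Start with: [E → D .]
The dot is at the end, so nothing is added.

CLOSURE = { [E → D .] }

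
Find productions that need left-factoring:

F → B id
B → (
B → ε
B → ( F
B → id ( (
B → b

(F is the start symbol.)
Left-factoring is needed when two productions for the same non-terminal
share a common prefix on the right-hand side.

Productions for B:
  B → (
  B → ε
  B → ( F
  B → id ( (
  B → b

Found common prefix '(' in productions for B

Answer: Yes, B has productions with common prefix '('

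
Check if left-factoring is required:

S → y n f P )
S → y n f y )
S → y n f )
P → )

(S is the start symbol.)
Yes, S has productions with common prefix 'y n f'

Left-factoring is needed when two productions for the same non-terminal
share a common prefix on the right-hand side.

Productions for S:
  S → y n f P )
  S → y n f y )
  S → y n f )

Found common prefix 'y n f' in productions for S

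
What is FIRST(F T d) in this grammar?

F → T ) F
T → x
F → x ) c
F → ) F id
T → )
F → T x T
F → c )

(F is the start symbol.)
{ ')', 'c', 'x' }

FIRST sets of the non-terminals involved (from the grammar, by fixed-point iteration):
  FIRST(F) = { ')', 'c', 'x' }

To compute FIRST(F T d), process the symbols left to right:
Symbol F is a non-terminal. Add FIRST(F) \ {ε} = { ')', 'c', 'x' }
F is not nullable (ε ∉ FIRST(F)), so stop here.
FIRST(F T d) = { ')', 'c', 'x' }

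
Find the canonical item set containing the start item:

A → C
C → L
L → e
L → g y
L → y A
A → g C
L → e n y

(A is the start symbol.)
{ [A → . C], [A → . g C], [A' → . A], [C → . L], [L → . e n y], [L → . e], [L → . g y], [L → . y A] }

First, augment the grammar with A' → A
I₀ = CLOSURE({ [A' → . A] }):
  [A' → . A] has the dot before A: add [A → . C], [A → . g C]
  [A → . C] has the dot before C: add [C → . L]
  [C → . L] has the dot before L: add [L → . e], [L → . g y], [L → . y A], [L → . e n y]
No further items can be added.

I₀ = { [A → . C], [A → . g C], [A' → . A], [C → . L], [L → . e n y], [L → . e], [L → . g y], [L → . y A] }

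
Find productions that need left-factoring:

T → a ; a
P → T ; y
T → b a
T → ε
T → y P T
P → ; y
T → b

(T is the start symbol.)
Yes, T has productions with common prefix 'b'

Left-factoring is needed when two productions for the same non-terminal
share a common prefix on the right-hand side.

Productions for T:
  T → a ; a
  T → b a
  T → ε
  T → y P T
  T → b
Productions for P:
  P → T ; y
  P → ; y

Found common prefix 'b' in productions for T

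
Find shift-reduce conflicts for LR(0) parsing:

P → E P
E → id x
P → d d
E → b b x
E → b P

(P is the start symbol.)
Augment with P' → P and build the canonical LR(0) collection (I0 = CLOSURE({[P' → . P]}), then GOTO on every symbol after a dot until no new states appear). It has 12 states:
  I0: { [E → . b P], [E → . b b x], [E → . id x], [P → . E P], [P → . d d], [P' → . P] }  — shift
  I1: { [E → . b P], [E → . b b x], [E → . id x], [P → . E P], [P → . d d], [P → E . P] }  — shift
  I2: { [P' → P .] }  — accept
  I3: { [E → . b P], [E → . b b x], [E → . id x], [E → b . P], [E → b . b x], [P → . E P], [P → . d d] }  — shift
  I4: { [P → d . d] }  — shift
  I5: { [E → id . x] }  — shift
  I6: { [E → id x .] }  — reduce
  I7: { [P → d d .] }  — reduce
  I8: { [E → b P .] }  — reduce
  I9: { [E → . b P], [E → . b b x], [E → . id x], [E → b . P], [E → b . b x], [E → b b . x], [P → . E P], [P → . d d] }  — shift
  I10: { [E → b b x .] }  — reduce
  I11: { [P → E P .] }  — reduce

No state contains both a complete item and a shift item.

Answer: No shift-reduce conflicts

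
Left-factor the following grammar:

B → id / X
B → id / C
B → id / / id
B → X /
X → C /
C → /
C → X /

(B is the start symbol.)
Left-factoring transforms A → αβ₁ | αβ₂ into A → αA' and A' → β₁ | β₂
(α is the longest common prefix among the alternatives). Repeat until
no nonterminal has two alternatives with a common prefix.

Round 1: B has alternatives sharing prefix 'id /'. Introduce B': B → id / B'
  Add: B' → X
  Add: B' → C
  Add: B' → / id

No remaining common prefixes — done.

Resulting grammar:
B → id / B'
B' → X
B' → C
B' → / id
B → X /
X → C /
C → /
C → X /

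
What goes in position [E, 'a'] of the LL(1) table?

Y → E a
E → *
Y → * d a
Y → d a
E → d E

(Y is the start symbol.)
Empty (error entry)

To find M[E, 'a'], we find productions for E where 'a' is in the predict set (PREDICT(N → α) = (FIRST(α) \ {ε}) ∪ (FOLLOW(N) if α ⇒* ε)).

E → *: PREDICT = { '*' }
E → d E: PREDICT = { 'd' }

M[E, 'a'] is empty (no production applies)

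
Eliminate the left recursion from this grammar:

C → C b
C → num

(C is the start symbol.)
C is directly left-recursive. The standard transformation for
  A → A α₁ | ... | A α_m | β₁ | ... | β_n
is
  A  → β₁ A' | ... | β_n A'
  A' → α₁ A' | ... | α_m A' | ε

C → num becomes C → num C'
C → C b becomes C' → b C'
Add C' → ε

Resulting grammar:
C → num C'
C' → b C'
C' → ε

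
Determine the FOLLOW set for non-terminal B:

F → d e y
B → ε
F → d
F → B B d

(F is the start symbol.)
{ 'd' }

In F → B B d: B is followed by B d, add FIRST(B d) \ {ε} = { 'd' }
In F → B B d: B is followed by d, add FIRST(d) \ {ε} = { 'd' }

Taking the union: FOLLOW(B) = { 'd' }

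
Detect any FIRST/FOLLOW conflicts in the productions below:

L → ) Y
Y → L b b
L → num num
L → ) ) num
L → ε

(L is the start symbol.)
A FIRST/FOLLOW conflict occurs when a non-terminal N has a nullable alternative N → β (β ⇒* ε) and another alternative N → α with FIRST(α) ∩ FOLLOW(N) ≠ ∅: on such a lookahead the parser cannot decide between expanding α and letting N vanish via β.

Nullable non-terminals: L.

L: nullable alternative(s) L → ε; FOLLOW(L) = { $, 'b' }
  L → ) Y: FIRST \ {ε} = { ')' } — disjoint from FOLLOW(L)
  L → num num: FIRST \ {ε} = { 'num' } — disjoint from FOLLOW(L)
  L → ) ) num: FIRST \ {ε} = { ')' } — disjoint from FOLLOW(L)
  L → ε: FIRST \ {ε} = { } — this is the only nullable alternative, skip

Y has no nullable alternative, so no FIRST/FOLLOW check is needed there.

No FIRST/FOLLOW conflicts found.

Answer: No FIRST/FOLLOW conflicts.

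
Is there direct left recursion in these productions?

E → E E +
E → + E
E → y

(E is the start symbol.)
Yes, E is left-recursive

Direct left recursion occurs when N → N α for some non-terminal N (the right-hand side begins with the left-hand side itself).

E → E E +: LEFT RECURSIVE (starts with E)
E → + E: starts with '+'
E → y: starts with y

The grammar has direct left recursion on: E.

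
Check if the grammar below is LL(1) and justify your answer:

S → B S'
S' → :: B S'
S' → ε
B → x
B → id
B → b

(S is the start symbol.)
Yes, the grammar is LL(1).

A grammar is LL(1) if for each non-terminal N with multiple productions, the predict sets of those productions are pairwise disjoint, where PREDICT(N → α) = (FIRST(α) \ {ε}) ∪ (FOLLOW(N) if α ⇒* ε).

Relevant sets:
  FOLLOW(S') = { $ }

For S':
  PREDICT(S' → :: B S') = { '::' }
  PREDICT(S' → ε) = { $ }
For B:
  PREDICT(B → x) = { 'x' }
  PREDICT(B → id) = { 'id' }
  PREDICT(B → b) = { 'b' }
S has a single production, so nothing to check there.

All predict sets are disjoint. The grammar IS LL(1).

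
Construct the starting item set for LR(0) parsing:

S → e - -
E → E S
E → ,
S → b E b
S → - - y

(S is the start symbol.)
First, augment the grammar with S' → S
I₀ = CLOSURE({ [S' → . S] }):
  [S' → . S] has the dot before S: add [S → . e - -], [S → . b E b], [S → . - - y]
No further items can be added.

I₀ = { [S → . - - y], [S → . b E b], [S → . e - -], [S' → . S] }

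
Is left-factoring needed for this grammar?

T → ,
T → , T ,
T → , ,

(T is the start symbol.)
Left-factoring is needed when two productions for the same non-terminal
share a common prefix on the right-hand side.

Productions for T:
  T → ,
  T → , T ,
  T → , ,

Found common prefix ',' in productions for T

Answer: Yes, T has productions with common prefix ','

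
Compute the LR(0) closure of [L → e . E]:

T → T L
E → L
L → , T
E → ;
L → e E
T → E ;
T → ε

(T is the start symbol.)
To compute CLOSURE, for each item [A → α.Bβ] where B is a non-terminal, add [B → .γ] for all productions B → γ; repeat for the newly added items until nothing changes.

Start with: [L → e . E]
  [L → e . E] has the dot before E: add [E → . L], [E → . ;]
  [E → . L] has the dot before L: add [L → . , T], [L → . e E]
No further items can be added.

CLOSURE = { [E → . ;], [E → . L], [L → . , T], [L → . e E], [L → e . E] }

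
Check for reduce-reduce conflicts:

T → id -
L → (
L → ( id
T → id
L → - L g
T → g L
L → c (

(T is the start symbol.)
A reduce-reduce conflict occurs when an LR(0) state has two complete items [A → α .] and [B → β .] — both call for a reduction, and with no lookahead the parser cannot choose between them.

Augment with T' → T and build the canonical LR(0) collection (I0 = CLOSURE({[T' → . T]}), then GOTO on every symbol after a dot until no new states appear). It has 13 states:
  I0: { [T → . g L], [T → . id -], [T → . id], [T' → . T] }  — shift
  I1: { [T' → T .] }  — accept
  I2: { [L → . ( id], [L → . (], [L → . - L g], [L → . c (], [T → g . L] }  — shift
  I3: { [T → id . -], [T → id .] }  — shift, reduce
  I4: { [T → id - .] }  — reduce
  I5: { [L → ( . id], [L → ( .] }  — shift, reduce
  I6: { [L → - . L g], [L → . ( id], [L → . (], [L → . - L g], [L → . c (] }  — shift
  I7: { [T → g L .] }  — reduce
  I8: { [L → c . (] }  — shift
  I9: { [L → c ( .] }  — reduce
  I10: { [L → - L . g] }  — shift
  I11: { [L → - L g .] }  — reduce
  I12: { [L → ( id .] }  — reduce

No state contains more than one complete item.

Answer: No reduce-reduce conflicts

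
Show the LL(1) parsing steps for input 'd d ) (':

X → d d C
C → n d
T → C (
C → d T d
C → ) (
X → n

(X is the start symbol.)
LL(1) parsing maintains a stack (initially the start symbol over $) and the input. At each step: if the stack top is a terminal, match it against the current input token; if it is a non-terminal N, replace it with the RHS of M[N, lookahead] (the unique production whose predict set contains the lookahead).

Stack is shown with the top on the left.

Stack    Input      Action
--------------------------
X $      d d ) ( $  output X → d d C
d d C $  d d ) ( $  match 'd'
d C $    d ) ( $    match 'd'
C $      ) ( $      output C → ) (
) ( $    ) ( $      match ')'
( $      ( $        match '('
$        $          accept

The string is accepted.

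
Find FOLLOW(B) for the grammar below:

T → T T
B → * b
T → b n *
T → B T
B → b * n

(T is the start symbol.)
To compute FOLLOW(B), find every occurrence of B on a right-hand side N → α B β: add FIRST(β) \ {ε}, and if β is empty or nullable also add FOLLOW(N). Iterate to a fixed point.

In T → B T: B is followed by T, add FIRST(T) \ {ε} = { '*', 'b' }

Taking the union: FOLLOW(B) = { '*', 'b' }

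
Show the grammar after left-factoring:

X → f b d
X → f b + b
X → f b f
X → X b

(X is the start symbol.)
Left-factoring transforms A → αβ₁ | αβ₂ into A → αA' and A' → β₁ | β₂
(α is the longest common prefix among the alternatives). Repeat until
no nonterminal has two alternatives with a common prefix.

Round 1: X has alternatives sharing prefix 'f b'. Introduce X': X → f b X'
  Add: X' → d
  Add: X' → + b
  Add: X' → f

No remaining common prefixes — done.

Resulting grammar:
X → f b X'
X' → d
X' → + b
X' → f
X → X b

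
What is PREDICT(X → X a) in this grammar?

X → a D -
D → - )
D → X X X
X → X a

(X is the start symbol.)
{ 'a' }

PREDICT(X → X a) = (FIRST(RHS) \ {ε}) ∪ (FOLLOW(X) if ε ∈ FIRST(RHS), i.e. RHS ⇒* ε)
FIRST(X) = { 'a' }
FIRST(X a) = { 'a' }
ε ∉ FIRST(X a), so FOLLOW(X) is not added.
PREDICT(X → X a) = { 'a' }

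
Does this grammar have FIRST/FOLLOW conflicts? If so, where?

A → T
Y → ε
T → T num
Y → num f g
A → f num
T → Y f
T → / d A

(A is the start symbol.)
No FIRST/FOLLOW conflicts.

A FIRST/FOLLOW conflict occurs when a non-terminal N has a nullable alternative N → β (β ⇒* ε) and another alternative N → α with FIRST(α) ∩ FOLLOW(N) ≠ ∅: on such a lookahead the parser cannot decide between expanding α and letting N vanish via β.

Nullable non-terminals: Y.

Y: nullable alternative(s) Y → ε; FOLLOW(Y) = { 'f' }
  Y → ε: FIRST \ {ε} = { } — this is the only nullable alternative, skip
  Y → num f g: FIRST \ {ε} = { 'num' } — disjoint from FOLLOW(Y)

A, T have no nullable alternative, so no FIRST/FOLLOW check is needed there.

No FIRST/FOLLOW conflicts found.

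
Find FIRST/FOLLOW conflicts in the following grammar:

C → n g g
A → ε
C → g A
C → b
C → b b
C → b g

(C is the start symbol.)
No FIRST/FOLLOW conflicts.

Nullable non-terminals: A.
A has a nullable alternative but only one production, so nothing to check.

C has no nullable alternative, so no FIRST/FOLLOW check is needed there.

No FIRST/FOLLOW conflicts found.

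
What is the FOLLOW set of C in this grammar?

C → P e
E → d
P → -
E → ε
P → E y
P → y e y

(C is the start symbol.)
To compute FOLLOW(C), find every occurrence of C on a right-hand side N → α C β: add FIRST(β) \ {ε}, and if β is empty or nullable also add FOLLOW(N). Iterate to a fixed point.

C is the start symbol, so $ ∈ FOLLOW(C).
C does not occur on any right-hand side.

Taking the union: FOLLOW(C) = { $ }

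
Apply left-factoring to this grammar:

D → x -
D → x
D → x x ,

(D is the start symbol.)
Left-factoring transforms A → αβ₁ | αβ₂ into A → αA' and A' → β₁ | β₂
(α is the longest common prefix among the alternatives). Repeat until
no nonterminal has two alternatives with a common prefix.

Round 1: D has alternatives sharing prefix 'x'. Introduce D': D → x D'
  Add: D' → -
  Add: D' → ε
  Add: D' → x ,

No remaining common prefixes — done.

Resulting grammar:
D → x D'
D' → -
D' → ε
D' → x ,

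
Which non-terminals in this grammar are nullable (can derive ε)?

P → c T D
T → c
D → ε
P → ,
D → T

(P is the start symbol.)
{ 'D' }

A non-terminal is nullable if it can derive ε (the empty string): either it has an ε-production, or it has a production whose right-hand side consists entirely of nullable non-terminals.

ε-productions: D → ε
So D is immediately nullable.
No further non-terminal can be added: every production for the remaining non-terminals contains a terminal or a non-nullable non-terminal.
Nullable = { 'D' }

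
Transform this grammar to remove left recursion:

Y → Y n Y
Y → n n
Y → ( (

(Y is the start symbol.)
Y is directly left-recursive. The standard transformation for
  A → A α₁ | ... | A α_m | β₁ | ... | β_n
is
  A  → β₁ A' | ... | β_n A'
  A' → α₁ A' | ... | α_m A' | ε

Y → n n becomes Y → n n Y'
Y → ( ( becomes Y → ( ( Y'
Y → Y n Y becomes Y' → n Y Y'
Add Y' → ε

Resulting grammar:
Y → n n Y'
Y → ( ( Y'
Y' → n Y Y'
Y' → ε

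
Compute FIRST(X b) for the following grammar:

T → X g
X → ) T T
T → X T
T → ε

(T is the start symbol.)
FIRST sets of the non-terminals involved (from the grammar, by fixed-point iteration):
  FIRST(X) = { ')' }

To compute FIRST(X b), process the symbols left to right:
Symbol X is a non-terminal. Add FIRST(X) \ {ε} = { ')' }
X is not nullable (ε ∉ FIRST(X)), so stop here.
FIRST(X b) = { ')' }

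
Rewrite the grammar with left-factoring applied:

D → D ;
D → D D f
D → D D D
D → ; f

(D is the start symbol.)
Left-factoring transforms A → αβ₁ | αβ₂ into A → αA' and A' → β₁ | β₂
(α is the longest common prefix among the alternatives). Repeat until
no nonterminal has two alternatives with a common prefix.

Round 1: D has alternatives sharing prefix 'D'. Introduce D': D → D D'
  Add: D' → ;
  Add: D' → D f
  Add: D' → D D

Round 2: D' has alternatives sharing prefix 'D'. Introduce D'': D' → D D''
  Add: D'' → f
  Add: D'' → D

No remaining common prefixes — done.

Resulting grammar:
D → D D'
D' → ;
D' → D D''
D'' → f
D'' → D
D → ; f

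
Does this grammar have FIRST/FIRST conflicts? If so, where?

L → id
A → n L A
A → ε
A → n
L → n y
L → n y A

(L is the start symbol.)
Productions for L:
  L → id: FIRST = { 'id' }
  L → n y: FIRST = { 'n' }
  L → n y A: FIRST = { 'n' }
Productions for A:
  A → n L A: FIRST = { 'n' }
  A → ε: FIRST = { ε }
  A → n: FIRST = { 'n' }

Conflict for L: L → n y and L → n y A
  Overlap: { 'n' }
Conflict for A: A → n L A and A → n
  Overlap: { 'n' }

Answer: Yes. L → n y / L → n y A on { 'n' }; A → n L A / A → n on { 'n' }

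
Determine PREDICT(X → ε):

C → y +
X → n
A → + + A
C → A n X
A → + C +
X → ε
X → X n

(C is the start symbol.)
PREDICT(X → ε) = (FIRST(RHS) \ {ε}) ∪ (FOLLOW(X) if ε ∈ FIRST(RHS), i.e. RHS ⇒* ε)
The right-hand side is ε (FIRST(ε) = { ε }), so the predict set is FOLLOW(X) = { $, '+', 'n' }
PREDICT(X → ε) = { $, '+', 'n' }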